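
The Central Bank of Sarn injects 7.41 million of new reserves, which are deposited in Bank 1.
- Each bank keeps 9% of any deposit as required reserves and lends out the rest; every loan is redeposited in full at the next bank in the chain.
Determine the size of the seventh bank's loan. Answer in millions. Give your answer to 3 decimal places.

Each bank lends a fraction (1 − rr) = 0.9100 of the deposit it receives, so Bank 7 receives 7.41·0.9100^6 and lends 7.41·0.9100^7 ≈ 3.8292 million.

3.829 million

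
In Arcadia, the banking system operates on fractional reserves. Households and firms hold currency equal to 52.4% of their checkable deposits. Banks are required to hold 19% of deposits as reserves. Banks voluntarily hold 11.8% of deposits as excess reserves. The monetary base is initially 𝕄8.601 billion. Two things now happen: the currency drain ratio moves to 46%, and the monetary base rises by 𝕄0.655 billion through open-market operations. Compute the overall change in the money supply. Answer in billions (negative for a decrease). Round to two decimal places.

Before: m₁ = (1 + 0.524) / (0.19 + 0.118 + 0.524) ≈ 1.8317, MB₁ = 8.601, so M₁ = 1.8317 × 8.601 ≈ 15.7545 billion.
After: m₂ = (1 + 0.46) / (0.19 + 0.118 + 0.46) ≈ 1.9010, MB₂ = 8.601 + 0.655 = 9.256, so M₂ = 1.9010 × 9.256 ≈ 17.5957 billion.
ΔM = M₂ − M₁ = 17.5957 − 15.7545 = 1.8412 billion.

𝕄1.84 billion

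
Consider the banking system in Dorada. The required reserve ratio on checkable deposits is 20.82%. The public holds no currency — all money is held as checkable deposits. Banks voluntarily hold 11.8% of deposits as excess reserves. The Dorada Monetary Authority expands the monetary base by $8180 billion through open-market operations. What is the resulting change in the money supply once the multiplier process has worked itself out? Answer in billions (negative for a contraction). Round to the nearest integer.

The money multiplier is m = 1 / (rr + e) = 1 / (0.2082 + 0.118) ≈ 3.06560.
The purchase adds 8180 billion of base, so ΔM = m × ΔMB = 3.06560 × (+8180) = 25076.608 billion.

$25077 billion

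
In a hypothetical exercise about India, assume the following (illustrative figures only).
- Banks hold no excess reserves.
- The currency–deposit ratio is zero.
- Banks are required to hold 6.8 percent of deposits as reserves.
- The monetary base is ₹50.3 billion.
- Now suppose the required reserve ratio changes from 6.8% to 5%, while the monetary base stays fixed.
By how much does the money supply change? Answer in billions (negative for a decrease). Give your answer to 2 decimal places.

Initially m₁ = 1 / (0.068) ≈ 14.70588, so M₁ = 14.70588 × 50.3 ≈ 739.7058 billion.
After the change m₂ = 1 / (0.05) = 20, so M₂ = 20 × 50.3 = 1006 billion.
ΔM = M₂ − M₁ = 1006 − 739.7058 = 266.2942 billion.

₹266.29 billion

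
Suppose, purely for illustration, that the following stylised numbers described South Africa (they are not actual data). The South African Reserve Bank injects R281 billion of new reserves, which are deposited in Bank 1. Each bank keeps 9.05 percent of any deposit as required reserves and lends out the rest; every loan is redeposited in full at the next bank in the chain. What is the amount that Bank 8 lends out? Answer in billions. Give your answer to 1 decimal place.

R131.6 billion

Each bank lends a fraction (1 − rr) = 0.9095 of the deposit it receives, so Bank 8 receives 281·0.9095^7 and lends 281·0.9095^8 ≈ 131.5612 billion.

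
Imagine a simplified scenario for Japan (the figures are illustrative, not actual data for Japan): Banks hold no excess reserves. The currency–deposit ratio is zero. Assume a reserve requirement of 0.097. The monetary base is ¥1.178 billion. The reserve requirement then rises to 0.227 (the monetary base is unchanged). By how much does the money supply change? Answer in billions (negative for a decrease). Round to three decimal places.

-6.955 billion

Initially m₁ = 1 / (0.097) ≈ 10.30928, so M₁ = 10.30928 × 1.178 ≈ 12.1443 billion.
After the change m₂ = 1 / (0.227) ≈ 4.40529, so M₂ = 4.40529 × 1.178 ≈ 5.1894 billion.
ΔM = M₂ − M₁ = 5.1894 − 12.1443 = -6.9549 billion.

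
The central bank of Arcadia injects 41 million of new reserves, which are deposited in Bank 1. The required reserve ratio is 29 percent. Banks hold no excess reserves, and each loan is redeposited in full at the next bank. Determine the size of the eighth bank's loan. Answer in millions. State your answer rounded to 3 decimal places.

Each bank lends a fraction (1 − rr) = 0.7100 of the deposit it receives, so Bank 8 receives 41·0.7100^7 and lends 41·0.7100^8 ≈ 2.6476 million.

2.648 million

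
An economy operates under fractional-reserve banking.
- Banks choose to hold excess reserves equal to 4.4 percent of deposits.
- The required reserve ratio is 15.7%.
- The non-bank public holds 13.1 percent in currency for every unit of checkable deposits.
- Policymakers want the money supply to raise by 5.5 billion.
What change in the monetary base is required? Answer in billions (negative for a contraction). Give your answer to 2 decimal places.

1.61 billion

The money multiplier is m = (1 + c) / (rr + e + c) = (1 + 0.131) / (0.157 + 0.044 + 0.131) ≈ 3.4066.
ΔMB = ΔM / m = (+5.5) / 3.4066 ≈ 1.6145 billion.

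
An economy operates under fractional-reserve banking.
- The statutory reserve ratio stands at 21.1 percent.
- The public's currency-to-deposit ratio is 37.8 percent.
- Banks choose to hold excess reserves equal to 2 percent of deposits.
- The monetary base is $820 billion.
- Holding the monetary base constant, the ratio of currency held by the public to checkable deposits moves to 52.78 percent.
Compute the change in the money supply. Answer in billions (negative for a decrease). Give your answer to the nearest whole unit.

-204 billion

Initially m₁ = (1 + 0.378) / (0.211 + 0.02 + 0.378) ≈ 2.2627, so M₁ = 2.2627 × 820 = 1855.414 billion.
After the change m₂ = (1 + 0.5278) / (0.211 + 0.02 + 0.5278) ≈ 2.0134, so M₂ = 2.0134 × 820 = 1650.988 billion.
ΔM = M₂ − M₁ = 1650.988 − 1855.414 = -204.426 billion.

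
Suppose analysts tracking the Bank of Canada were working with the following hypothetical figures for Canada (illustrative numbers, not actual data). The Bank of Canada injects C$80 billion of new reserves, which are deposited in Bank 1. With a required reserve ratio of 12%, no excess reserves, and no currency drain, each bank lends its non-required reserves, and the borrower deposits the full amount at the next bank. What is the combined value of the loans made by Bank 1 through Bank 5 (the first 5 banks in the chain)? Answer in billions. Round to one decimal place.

Bank i lends (1 − rr)^i of the original deposit: Bank 1 lends 80·0.8800 = 70.4000, Bank 2 lends 80·0.8800² = 61.9520, and so on.
Summing a geometric series: total = 80·[0.8800·(1 − 0.8800^5) / (1 − 0.8800)] ≈ 277.0639 billion.

C$277.1 billion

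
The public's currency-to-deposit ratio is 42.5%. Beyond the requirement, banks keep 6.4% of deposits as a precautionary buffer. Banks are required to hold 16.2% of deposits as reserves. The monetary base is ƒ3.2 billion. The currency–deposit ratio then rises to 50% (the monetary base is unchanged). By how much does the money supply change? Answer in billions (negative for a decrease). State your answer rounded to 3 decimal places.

Initially m₁ = (1 + 0.425) / (0.162 + 0.064 + 0.425) ≈ 2.18894, so M₁ = 2.18894 × 3.2 ≈ 7.0046 billion.
After the change m₂ = (1 + 0.5) / (0.162 + 0.064 + 0.5) ≈ 2.06612, so M₂ = 2.06612 × 3.2 ≈ 6.6116 billion.
ΔM = M₂ − M₁ = 6.6116 − 7.0046 = -0.393 billion.

-0.393 billion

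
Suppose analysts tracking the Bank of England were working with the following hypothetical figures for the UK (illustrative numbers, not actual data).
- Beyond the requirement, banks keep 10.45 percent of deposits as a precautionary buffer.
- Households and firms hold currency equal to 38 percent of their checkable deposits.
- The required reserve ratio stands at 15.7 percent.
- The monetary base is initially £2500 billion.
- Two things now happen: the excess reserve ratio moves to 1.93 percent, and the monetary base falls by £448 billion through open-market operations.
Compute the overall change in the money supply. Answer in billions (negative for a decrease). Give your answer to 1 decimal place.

Before: m₁ = (1 + 0.38) / (0.157 + 0.1045 + 0.38) ≈ 2.151208, MB₁ = 2500, so M₁ = 2.151208 × 2500 = 5378.02 billion.
After: m₂ = (1 + 0.38) / (0.157 + 0.0193 + 0.38) ≈ 2.480676, MB₂ = 2500 − 448 = 2052, so M₂ = 2.480676 × 2052 ≈ 5090.3472 billion.
ΔM = M₂ − M₁ = 5090.3472 − 5378.02 = -287.6728 billion.

-287.7 billion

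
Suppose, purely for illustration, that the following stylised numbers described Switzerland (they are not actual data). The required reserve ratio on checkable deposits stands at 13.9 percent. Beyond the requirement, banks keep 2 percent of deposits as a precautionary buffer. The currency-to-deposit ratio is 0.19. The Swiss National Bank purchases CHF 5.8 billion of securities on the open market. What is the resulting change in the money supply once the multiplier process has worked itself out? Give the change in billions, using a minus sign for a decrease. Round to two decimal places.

CHF 19.78 billion

The money multiplier is m = (1 + c) / (rr + e + c) = (1 + 0.19) / (0.139 + 0.02 + 0.19) ≈ 3.4097.
The purchase adds 5.8 billion of base, so ΔM = m × ΔMB = 3.4097 × (+5.8) ≈ 19.7763 billion.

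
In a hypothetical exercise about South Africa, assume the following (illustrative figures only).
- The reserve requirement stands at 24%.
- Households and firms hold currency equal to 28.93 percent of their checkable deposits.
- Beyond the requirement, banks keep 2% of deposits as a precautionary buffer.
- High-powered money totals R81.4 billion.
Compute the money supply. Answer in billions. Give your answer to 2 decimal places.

The money multiplier is m = (1 + c) / (rr + e + c) = (1 + 0.2893) / (0.24 + 0.02 + 0.2893) ≈ 2.34717.
So M = m × MB = 2.34717 × 81.4 ≈ 191.0596 billion.

R191.06 billion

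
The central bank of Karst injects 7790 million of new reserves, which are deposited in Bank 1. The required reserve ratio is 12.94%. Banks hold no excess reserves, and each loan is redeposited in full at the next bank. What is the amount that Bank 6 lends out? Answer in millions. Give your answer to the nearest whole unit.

Each bank lends a fraction (1 − rr) = 0.8706 of the deposit it receives, so Bank 6 receives 7790·0.8706^5 and lends 7790·0.8706^6 ≈ 3391.9499 million.

3392 million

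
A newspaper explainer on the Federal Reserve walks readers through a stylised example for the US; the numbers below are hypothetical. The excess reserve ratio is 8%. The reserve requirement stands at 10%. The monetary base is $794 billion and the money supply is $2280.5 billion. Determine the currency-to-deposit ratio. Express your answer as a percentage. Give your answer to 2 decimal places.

25.80%

Using m = M/MB = 2280.5/794 ≈ 2.872166. From m = (1 + c)/(c + rr + e), rearranging gives 1 + c = m·(c + rr + e), so c·(1 − m) = m·(rr + e) − 1.
Hence c = [m·(rr + e) − 1]/(1 − m) = [2.872166 × (0.1 + 0.08) − 1] / (1 − 2.872166) ≈ 0.257995.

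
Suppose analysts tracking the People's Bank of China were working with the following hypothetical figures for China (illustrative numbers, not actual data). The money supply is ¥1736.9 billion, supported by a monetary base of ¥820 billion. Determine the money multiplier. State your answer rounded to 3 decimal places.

2.118

The money multiplier is m = M / MB = 1736.9 / 820 ≈ 2.11817.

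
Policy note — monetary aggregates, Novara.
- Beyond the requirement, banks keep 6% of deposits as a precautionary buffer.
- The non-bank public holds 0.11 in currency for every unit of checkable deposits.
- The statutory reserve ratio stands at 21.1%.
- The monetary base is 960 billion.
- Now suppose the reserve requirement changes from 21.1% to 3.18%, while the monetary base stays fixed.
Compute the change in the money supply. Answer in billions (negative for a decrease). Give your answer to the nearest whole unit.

Initially m₁ = (1 + 0.11) / (0.211 + 0.06 + 0.11) ≈ 2.9134, so M₁ = 2.9134 × 960 = 2796.864 billion.
After the change m₂ = (1 + 0.11) / (0.0318 + 0.06 + 0.11) ≈ 5.5005, so M₂ = 5.5005 × 960 = 5280.48 billion.
ΔM = M₂ − M₁ = 5280.48 − 2796.864 = 2483.616 billion.

2484 billion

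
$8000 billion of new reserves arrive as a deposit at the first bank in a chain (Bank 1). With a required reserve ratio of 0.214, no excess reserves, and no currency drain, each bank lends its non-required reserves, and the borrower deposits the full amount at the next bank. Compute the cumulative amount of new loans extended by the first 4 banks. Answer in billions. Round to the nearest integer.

Bank i lends (1 − rr)^i of the original deposit: Bank 1 lends 8000·0.7860 = 6288.0000, Bank 2 lends 8000·0.7860² = 4942.3680, and so on.
Summing a geometric series: total = 8000·[0.7860·(1 − 0.7860^4) / (1 − 0.7860)] ≈ 18168.4444 billion.

$18168 billion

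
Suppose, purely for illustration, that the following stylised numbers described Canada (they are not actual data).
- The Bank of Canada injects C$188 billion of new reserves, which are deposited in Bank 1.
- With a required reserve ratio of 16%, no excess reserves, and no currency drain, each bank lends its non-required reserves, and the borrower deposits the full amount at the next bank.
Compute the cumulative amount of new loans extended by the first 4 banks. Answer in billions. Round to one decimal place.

C$495.6 billion

Bank i lends (1 − rr)^i of the original deposit: Bank 1 lends 188·0.8400 = 157.9200, Bank 2 lends 188·0.8400² = 132.6528, and so on.
Summing a geometric series: total = 188·[0.8400·(1 − 0.8400^4) / (1 − 0.8400)] ≈ 495.6010 billion.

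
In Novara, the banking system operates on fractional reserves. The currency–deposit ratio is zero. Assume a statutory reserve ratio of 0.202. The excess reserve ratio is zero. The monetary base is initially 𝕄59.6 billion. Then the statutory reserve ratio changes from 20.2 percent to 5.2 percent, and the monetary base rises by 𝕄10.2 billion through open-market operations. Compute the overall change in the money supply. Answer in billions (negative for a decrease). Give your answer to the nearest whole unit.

Before: m₁ = 1 / (0.202) ≈ 4.9505, MB₁ = 59.6, so M₁ = 4.9505 × 59.6 = 295.0498 billion.
After: m₂ = 1 / (0.052) ≈ 19.2308, MB₂ = 59.6 + 10.2 = 69.8, so M₂ = 19.2308 × 69.8 ≈ 1342.3098 billion.
ΔM = M₂ − M₁ = 1342.3098 − 295.0498 = 1047.26 billion.

𝕄1047 billion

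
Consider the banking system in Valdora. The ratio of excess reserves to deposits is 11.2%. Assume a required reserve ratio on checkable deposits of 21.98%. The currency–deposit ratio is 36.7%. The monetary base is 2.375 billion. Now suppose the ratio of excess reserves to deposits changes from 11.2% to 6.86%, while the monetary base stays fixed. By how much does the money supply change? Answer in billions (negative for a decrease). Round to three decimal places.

Initially m₁ = (1 + 0.367) / (0.2198 + 0.112 + 0.367) ≈ 1.95621, so M₁ = 1.95621 × 2.375 ≈ 4.646 billion.
After the change m₂ = (1 + 0.367) / (0.2198 + 0.0686 + 0.367) ≈ 2.08575, so M₂ = 2.08575 × 2.375 ≈ 4.9537 billion.
ΔM = M₂ − M₁ = 4.9537 − 4.646 = 0.3077 billion.

0.308 billion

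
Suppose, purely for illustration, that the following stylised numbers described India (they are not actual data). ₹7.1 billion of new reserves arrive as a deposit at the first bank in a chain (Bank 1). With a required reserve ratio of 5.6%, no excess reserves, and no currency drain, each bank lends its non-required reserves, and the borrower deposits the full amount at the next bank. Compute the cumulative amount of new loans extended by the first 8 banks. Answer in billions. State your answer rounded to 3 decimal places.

₹44.208 billion

Bank i lends (1 − rr)^i of the original deposit: Bank 1 lends 7.1·0.9440 = 6.7024, Bank 2 lends 7.1·0.9440² ≈ 6.3271, and so on.
Summing a geometric series: total = 7.1·[0.9440·(1 − 0.9440^8) / (1 − 0.9440)] ≈ 44.2081 billion.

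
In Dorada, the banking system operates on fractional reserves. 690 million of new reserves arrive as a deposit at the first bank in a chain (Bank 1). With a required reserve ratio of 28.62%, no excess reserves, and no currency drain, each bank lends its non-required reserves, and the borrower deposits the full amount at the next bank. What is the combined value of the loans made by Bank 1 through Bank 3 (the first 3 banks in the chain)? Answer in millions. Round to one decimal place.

Bank i lends (1 − rr)^i of the original deposit: Bank 1 lends 690·0.7138 = 492.5220, Bank 2 lends 690·0.7138² ≈ 351.5622, and so on.
Summing a geometric series: total = 690·[0.7138·(1 − 0.7138^3) / (1 − 0.7138)] ≈ 1095.0293 million.

1095.0 million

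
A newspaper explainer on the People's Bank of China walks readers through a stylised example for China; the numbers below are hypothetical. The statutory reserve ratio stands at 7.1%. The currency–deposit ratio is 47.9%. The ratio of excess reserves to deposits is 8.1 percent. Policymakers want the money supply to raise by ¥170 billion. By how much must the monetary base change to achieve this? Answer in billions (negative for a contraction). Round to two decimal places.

The money multiplier is m = (1 + c) / (rr + e + c) = (1 + 0.479) / (0.071 + 0.081 + 0.479) ≈ 2.343899.
ΔMB = ΔM / m = (+170) / 2.343899 ≈ 72.5287 billion.

¥72.53 billion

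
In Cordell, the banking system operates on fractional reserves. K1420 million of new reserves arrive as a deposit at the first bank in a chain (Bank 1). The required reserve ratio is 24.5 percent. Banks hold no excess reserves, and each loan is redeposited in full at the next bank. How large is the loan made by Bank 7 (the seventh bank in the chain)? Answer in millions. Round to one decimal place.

K198.6 million

Each bank lends a fraction (1 − rr) = 0.7550 of the deposit it receives, so Bank 7 receives 1420·0.7550^6 and lends 1420·0.7550^7 ≈ 198.5715 million.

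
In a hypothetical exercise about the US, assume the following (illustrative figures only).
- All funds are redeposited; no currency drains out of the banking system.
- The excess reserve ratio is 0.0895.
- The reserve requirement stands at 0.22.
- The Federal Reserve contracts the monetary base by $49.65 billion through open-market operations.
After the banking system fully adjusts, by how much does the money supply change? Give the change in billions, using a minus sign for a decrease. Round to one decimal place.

The money multiplier is m = 1 / (rr + e) = 1 / (0.22 + 0.0895) ≈ 3.2310.
The sale removes 49.65 billion of base, so ΔM = m × ΔMB = 3.2310 × (−49.65) ≈ -160.4192 billion.

-160.4 billion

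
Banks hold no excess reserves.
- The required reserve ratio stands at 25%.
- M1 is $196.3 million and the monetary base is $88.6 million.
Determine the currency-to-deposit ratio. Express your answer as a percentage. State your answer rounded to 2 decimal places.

36.70%

Using m = M/MB = 196.3/88.6 ≈ 2.215576. From m = (1 + c)/(c + rr + e), rearranging gives 1 + c = m·(c + rr + e), so c·(1 − m) = m·(rr + e) − 1.
Hence c = [m·(rr + e) − 1]/(1 − m) = [2.215576 × (0.25 + 0) − 1] / (1 − 2.215576) ≈ 0.366991.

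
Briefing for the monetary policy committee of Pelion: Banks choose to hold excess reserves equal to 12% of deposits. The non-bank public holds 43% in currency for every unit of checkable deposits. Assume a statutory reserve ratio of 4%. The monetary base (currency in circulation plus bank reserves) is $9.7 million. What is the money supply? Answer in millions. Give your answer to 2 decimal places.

$23.51 million

The money multiplier is m = (1 + c) / (rr + e + c) = (1 + 0.43) / (0.04 + 0.12 + 0.43) ≈ 2.4237.
So M = m × MB = 2.4237 × 9.7 ≈ 23.5099 million.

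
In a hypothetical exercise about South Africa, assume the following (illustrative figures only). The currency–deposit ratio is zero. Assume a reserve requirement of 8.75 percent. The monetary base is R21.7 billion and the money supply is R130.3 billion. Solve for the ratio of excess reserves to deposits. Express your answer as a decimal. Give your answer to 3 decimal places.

0.079

Using m = M/MB = 130.3/21.7 ≈ 6.004608. Since m = (1 + c)/(c + rr + e), the denominator satisfies c + rr + e = (1 + c)/m = (1 + 0) / 6.004608 ≈ 0.166539.
With c = 0 and rr = 0.0875, the ratio of excess reserves to deposits is 0.166539 − 0 − 0.0875 = 0.079039.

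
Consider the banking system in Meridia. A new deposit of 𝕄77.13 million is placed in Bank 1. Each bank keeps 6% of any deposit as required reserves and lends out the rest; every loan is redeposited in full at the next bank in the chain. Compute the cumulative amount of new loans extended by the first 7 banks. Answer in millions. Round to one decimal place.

𝕄424.8 million

Bank i lends (1 − rr)^i of the original deposit: Bank 1 lends 77.13·0.9400 = 72.5022, Bank 2 lends 77.13·0.9400² ≈ 68.1521, and so on.
Summing a geometric series: total = 77.13·[0.9400·(1 − 0.9400^7) / (1 − 0.9400)] ≈ 424.7691 million.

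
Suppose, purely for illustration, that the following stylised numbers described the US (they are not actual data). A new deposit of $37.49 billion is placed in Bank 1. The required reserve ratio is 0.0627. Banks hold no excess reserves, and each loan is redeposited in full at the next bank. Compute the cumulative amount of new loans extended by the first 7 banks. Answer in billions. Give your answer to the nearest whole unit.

$204 billion

Bank i lends (1 − rr)^i of the original deposit: Bank 1 lends 37.49·0.9373 ≈ 35.1394, Bank 2 lends 37.49·0.9373² ≈ 32.9361, and so on.
Summing a geometric series: total = 37.49·[0.9373·(1 − 0.9373^7) / (1 − 0.9373)] ≈ 204.2506 billion.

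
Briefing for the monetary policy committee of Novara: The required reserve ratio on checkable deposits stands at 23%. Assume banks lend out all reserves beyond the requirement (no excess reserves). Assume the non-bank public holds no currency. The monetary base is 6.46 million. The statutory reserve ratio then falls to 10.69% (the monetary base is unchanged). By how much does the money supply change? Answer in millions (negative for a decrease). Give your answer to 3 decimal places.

Initially m₁ = 1 / (0.23) ≈ 4.34783, so M₁ = 4.34783 × 6.46 ≈ 28.087 million.
After the change m₂ = 1 / (0.1069) ≈ 9.35454, so M₂ = 9.35454 × 6.46 ≈ 60.4303 million.
ΔM = M₂ − M₁ = 60.4303 − 28.087 = 32.3433 million.

32.343 million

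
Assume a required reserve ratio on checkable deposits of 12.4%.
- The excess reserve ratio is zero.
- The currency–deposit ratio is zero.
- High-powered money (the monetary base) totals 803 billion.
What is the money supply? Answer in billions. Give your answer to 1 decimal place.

With no currency drain or excess reserves, the money multiplier is m = 1/rr = 1/0.124 ≈ 8.06452.
Money supply M = m × MB = 8.06452 × 803 ≈ 6475.8096 billion.

6475.8 billion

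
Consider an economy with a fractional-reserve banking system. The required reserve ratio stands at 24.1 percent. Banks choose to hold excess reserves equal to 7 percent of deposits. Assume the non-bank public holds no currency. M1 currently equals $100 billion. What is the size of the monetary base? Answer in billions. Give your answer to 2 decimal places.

$31.10 billion

The money multiplier is m = 1 / (rr + e) = 1 / (0.241 + 0.07) ≈ 3.21543.
MB = M / m = 100 / 3.21543 ≈ 31.1 billion.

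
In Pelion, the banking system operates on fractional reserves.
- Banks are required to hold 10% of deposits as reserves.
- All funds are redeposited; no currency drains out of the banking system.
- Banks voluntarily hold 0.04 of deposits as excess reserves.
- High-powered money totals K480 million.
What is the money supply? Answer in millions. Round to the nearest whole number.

The money multiplier is m = 1 / (rr + e) = 1 / (0.1 + 0.04) ≈ 7.1429.
So M = m × MB = 7.1429 × 480 = 3428.592 million.

K3429 million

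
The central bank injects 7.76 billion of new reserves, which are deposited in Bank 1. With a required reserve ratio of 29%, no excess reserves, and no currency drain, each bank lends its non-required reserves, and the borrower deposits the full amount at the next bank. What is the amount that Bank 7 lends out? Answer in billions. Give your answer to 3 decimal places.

0.706 billion

Each bank lends a fraction (1 − rr) = 0.7100 of the deposit it receives, so Bank 7 receives 7.76·0.7100^6 and lends 7.76·0.7100^7 ≈ 0.7058 billion.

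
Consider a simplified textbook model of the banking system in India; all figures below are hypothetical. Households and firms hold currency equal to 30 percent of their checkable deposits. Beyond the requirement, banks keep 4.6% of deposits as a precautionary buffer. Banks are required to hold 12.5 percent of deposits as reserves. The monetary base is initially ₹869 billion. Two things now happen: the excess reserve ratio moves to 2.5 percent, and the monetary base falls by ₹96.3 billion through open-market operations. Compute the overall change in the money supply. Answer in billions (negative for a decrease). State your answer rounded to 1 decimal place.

Before: m₁ = (1 + 0.3) / (0.125 + 0.046 + 0.3) ≈ 2.76008, MB₁ = 869, so M₁ = 2.76008 × 869 ≈ 2398.5095 billion.
After: m₂ = (1 + 0.3) / (0.125 + 0.025 + 0.3) ≈ 2.88889, MB₂ = 869 − 96.3 = 772.7, so M₂ = 2.88889 × 772.7 ≈ 2232.2453 billion.
ΔM = M₂ − M₁ = 2232.2453 − 2398.5095 = -166.2642 billion.

-166.3 billion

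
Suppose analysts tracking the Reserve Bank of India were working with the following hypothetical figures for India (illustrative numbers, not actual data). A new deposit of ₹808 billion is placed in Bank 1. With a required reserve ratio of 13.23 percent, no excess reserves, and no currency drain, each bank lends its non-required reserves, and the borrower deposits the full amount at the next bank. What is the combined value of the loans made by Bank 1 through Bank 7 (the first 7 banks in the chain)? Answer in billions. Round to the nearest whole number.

₹3337 billion

Bank i lends (1 − rr)^i of the original deposit: Bank 1 lends 808·0.8677 = 701.1016, Bank 2 lends 808·0.8677² ≈ 608.3459, and so on.
Summing a geometric series: total = 808·[0.8677·(1 − 0.8677^7) / (1 − 0.8677)] ≈ 3336.8380 billion.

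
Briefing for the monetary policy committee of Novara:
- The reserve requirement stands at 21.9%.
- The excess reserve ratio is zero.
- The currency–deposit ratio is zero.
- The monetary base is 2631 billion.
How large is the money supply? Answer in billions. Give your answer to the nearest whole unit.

With no currency drain or excess reserves, the money multiplier is m = 1/rr = 1/0.219 ≈ 4.56621.
Money supply M = m × MB = 4.56621 × 2631 ≈ 12013.6985 billion.

12014 billion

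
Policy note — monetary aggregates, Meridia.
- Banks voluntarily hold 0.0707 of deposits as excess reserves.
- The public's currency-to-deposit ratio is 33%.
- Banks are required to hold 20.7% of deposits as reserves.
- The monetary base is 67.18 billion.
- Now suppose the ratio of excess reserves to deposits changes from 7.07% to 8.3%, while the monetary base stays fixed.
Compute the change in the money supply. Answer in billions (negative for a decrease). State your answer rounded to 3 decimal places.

Initially m₁ = (1 + 0.33) / (0.207 + 0.0707 + 0.33) ≈ 2.188580, so M₁ = 2.188580 × 67.18 ≈ 147.0288 billion.
After the change m₂ = (1 + 0.33) / (0.207 + 0.083 + 0.33) ≈ 2.145161, so M₂ = 2.145161 × 67.18 ≈ 144.1119 billion.
ΔM = M₂ − M₁ = 144.1119 − 147.0288 = -2.9169 billion.

-2.917 billion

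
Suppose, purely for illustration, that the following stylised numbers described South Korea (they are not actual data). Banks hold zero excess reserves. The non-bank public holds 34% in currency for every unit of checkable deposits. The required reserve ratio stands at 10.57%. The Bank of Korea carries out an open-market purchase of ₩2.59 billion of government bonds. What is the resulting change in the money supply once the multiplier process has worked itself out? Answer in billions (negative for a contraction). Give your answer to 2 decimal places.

The money multiplier is m = (1 + c) / (rr + c) = (1 + 0.34) / (0.1057 + 0.34) ≈ 3.0065.
The purchase adds 2.59 billion of base, so ΔM = m × ΔMB = 3.0065 × (+2.59) ≈ 7.7868 billion.

₩7.79 billion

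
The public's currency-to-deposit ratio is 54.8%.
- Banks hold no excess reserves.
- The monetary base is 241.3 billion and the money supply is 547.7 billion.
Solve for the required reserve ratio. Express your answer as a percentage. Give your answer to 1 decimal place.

Using m = M/MB = 547.7/241.3 ≈ 2.269789. Since m = (1 + c)/(c + rr + e), the denominator satisfies c + rr + e = (1 + c)/m = (1 + 0.548) / 2.269789 ≈ 0.682002.
With c = 0.548 and e = 0, the required reserve ratio is 0.682002 − 0.548 − 0 = 0.134002.

13.4%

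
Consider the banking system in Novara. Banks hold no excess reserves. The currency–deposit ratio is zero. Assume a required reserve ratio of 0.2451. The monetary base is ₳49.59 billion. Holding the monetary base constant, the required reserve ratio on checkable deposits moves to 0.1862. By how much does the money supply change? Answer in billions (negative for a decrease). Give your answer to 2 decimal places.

₳64.00 billion

Initially m₁ = 1 / (0.2451) ≈ 4.07997, so M₁ = 4.07997 × 49.59 ≈ 202.3257 billion.
After the change m₂ = 1 / (0.1862) ≈ 5.37057, so M₂ = 5.37057 × 49.59 ≈ 266.3266 billion.
ΔM = M₂ − M₁ = 266.3266 − 202.3257 = 64.0009 billion.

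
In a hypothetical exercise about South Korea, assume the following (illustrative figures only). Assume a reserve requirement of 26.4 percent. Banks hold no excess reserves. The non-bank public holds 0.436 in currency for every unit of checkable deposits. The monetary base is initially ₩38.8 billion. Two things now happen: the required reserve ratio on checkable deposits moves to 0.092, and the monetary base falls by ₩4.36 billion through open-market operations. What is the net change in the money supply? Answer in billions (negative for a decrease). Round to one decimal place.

₩14.1 billion

Before: m₁ = (1 + 0.436) / (0.264 + 0.436) ≈ 2.0514, MB₁ = 38.8, so M₁ = 2.0514 × 38.8 ≈ 79.5943 billion.
After: m₂ = (1 + 0.436) / (0.092 + 0.436) ≈ 2.7197, MB₂ = 38.8 − 4.36 = 34.44, so M₂ = 2.7197 × 34.44 ≈ 93.6665 billion.
ΔM = M₂ − M₁ = 93.6665 − 79.5943 = 14.0722 billion.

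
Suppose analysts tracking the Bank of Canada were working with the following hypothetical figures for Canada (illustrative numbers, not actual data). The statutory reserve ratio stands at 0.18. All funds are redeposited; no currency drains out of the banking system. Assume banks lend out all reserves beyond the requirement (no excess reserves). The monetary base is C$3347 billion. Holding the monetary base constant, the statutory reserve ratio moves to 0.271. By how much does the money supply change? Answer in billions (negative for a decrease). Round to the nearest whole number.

-6244 billion

Initially m₁ = 1 / (0.18) ≈ 5.55556, so M₁ = 5.55556 × 3347 ≈ 18594.4593 billion.
After the change m₂ = 1 / (0.271) ≈ 3.69004, so M₂ = 3.69004 × 3347 ≈ 12350.5639 billion.
ΔM = M₂ − M₁ = 12350.5639 − 18594.4593 = -6243.8954 billion.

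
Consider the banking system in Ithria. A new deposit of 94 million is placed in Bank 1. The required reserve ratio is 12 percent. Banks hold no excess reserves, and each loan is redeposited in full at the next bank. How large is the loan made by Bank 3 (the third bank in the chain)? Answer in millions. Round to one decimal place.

64.1 million

Each bank lends a fraction (1 − rr) = 0.8800 of the deposit it receives, so Bank 3 receives 94·0.8800^2 and lends 94·0.8800^3 ≈ 64.0584 million.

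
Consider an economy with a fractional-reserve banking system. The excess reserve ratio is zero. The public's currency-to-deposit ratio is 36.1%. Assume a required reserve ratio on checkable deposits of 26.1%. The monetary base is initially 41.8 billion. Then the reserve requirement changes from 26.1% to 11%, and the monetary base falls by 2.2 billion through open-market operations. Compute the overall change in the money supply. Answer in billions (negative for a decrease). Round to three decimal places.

22.965 billion

Before: m₁ = (1 + 0.361) / (0.261 + 0.361) ≈ 2.188103, MB₁ = 41.8, so M₁ = 2.188103 × 41.8 ≈ 91.4627 billion.
After: m₂ = (1 + 0.361) / (0.11 + 0.361) ≈ 2.889597, MB₂ = 41.8 − 2.2 = 39.6, so M₂ = 2.889597 × 39.6 ≈ 114.428 billion.
ΔM = M₂ − M₁ = 114.428 − 91.4627 = 22.9653 billion.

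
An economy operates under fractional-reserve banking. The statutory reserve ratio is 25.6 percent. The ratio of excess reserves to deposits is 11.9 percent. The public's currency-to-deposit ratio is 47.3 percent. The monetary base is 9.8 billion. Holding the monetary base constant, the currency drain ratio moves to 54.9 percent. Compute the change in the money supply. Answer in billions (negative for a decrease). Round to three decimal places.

Initially m₁ = (1 + 0.473) / (0.256 + 0.119 + 0.473) ≈ 1.73703, so M₁ = 1.73703 × 9.8 ≈ 17.0229 billion.
After the change m₂ = (1 + 0.549) / (0.256 + 0.119 + 0.549) ≈ 1.67641, so M₂ = 1.67641 × 9.8 ≈ 16.4288 billion.
ΔM = M₂ − M₁ = 16.4288 − 17.0229 = -0.5941 billion.

-0.594 billion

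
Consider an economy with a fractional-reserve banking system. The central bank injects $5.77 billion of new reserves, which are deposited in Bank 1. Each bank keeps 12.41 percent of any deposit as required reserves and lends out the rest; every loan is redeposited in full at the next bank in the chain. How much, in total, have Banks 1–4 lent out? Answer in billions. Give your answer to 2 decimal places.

Bank i lends (1 − rr)^i of the original deposit: Bank 1 lends 5.77·0.8759 ≈ 5.0539, Bank 2 lends 5.77·0.8759² ≈ 4.4267, and so on.
Summing a geometric series: total = 5.77·[0.8759·(1 − 0.8759^4) / (1 − 0.8759)] ≈ 16.7543 billion.

$16.75 billion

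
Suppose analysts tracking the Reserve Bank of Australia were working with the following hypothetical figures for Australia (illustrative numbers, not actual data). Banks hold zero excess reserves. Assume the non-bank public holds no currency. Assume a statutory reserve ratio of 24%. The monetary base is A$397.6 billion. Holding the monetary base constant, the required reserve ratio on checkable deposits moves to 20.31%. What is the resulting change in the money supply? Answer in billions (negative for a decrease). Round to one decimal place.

Initially m₁ = 1 / (0.24) ≈ 4.16667, so M₁ = 4.16667 × 397.6 ≈ 1656.668 billion.
After the change m₂ = 1 / (0.2031) ≈ 4.92368, so M₂ = 4.92368 × 397.6 ≈ 1957.6552 billion.
ΔM = M₂ − M₁ = 1957.6552 − 1656.668 = 300.9872 billion.

A$301.0 billion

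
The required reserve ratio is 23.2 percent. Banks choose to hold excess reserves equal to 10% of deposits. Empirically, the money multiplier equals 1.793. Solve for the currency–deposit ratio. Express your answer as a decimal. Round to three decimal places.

0.510

Using m = 1.793. From m = (1 + c)/(c + rr + e), rearranging gives 1 + c = m·(c + rr + e), so c·(1 − m) = m·(rr + e) − 1.
Hence c = [m·(rr + e) − 1]/(1 − m) = [1.793 × (0.232 + 0.1) − 1] / (1 − 1.793) ≈ 0.510371.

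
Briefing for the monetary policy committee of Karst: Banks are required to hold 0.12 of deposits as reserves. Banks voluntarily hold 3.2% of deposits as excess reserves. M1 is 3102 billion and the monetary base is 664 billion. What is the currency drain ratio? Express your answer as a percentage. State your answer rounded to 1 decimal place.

7.9%

Using m = M/MB = 3102/664 ≈ 4.671687. From m = (1 + c)/(c + rr + e), rearranging gives 1 + c = m·(c + rr + e), so c·(1 − m) = m·(rr + e) − 1.
Hence c = [m·(rr + e) − 1]/(1 − m) = [4.671687 × (0.12 + 0.032) − 1] / (1 − 4.671687) ≈ 0.078957.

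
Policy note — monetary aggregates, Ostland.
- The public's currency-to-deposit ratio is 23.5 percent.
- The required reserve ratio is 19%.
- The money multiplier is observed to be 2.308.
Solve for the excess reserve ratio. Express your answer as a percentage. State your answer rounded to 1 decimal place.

11.0%

Using m = 2.308. Since m = (1 + c)/(c + rr + e), the denominator satisfies c + rr + e = (1 + c)/m = (1 + 0.235) / 2.308 ≈ 0.535095.
With c = 0.235 and rr = 0.19, the excess reserve ratio is 0.535095 − 0.235 − 0.19 = 0.110095.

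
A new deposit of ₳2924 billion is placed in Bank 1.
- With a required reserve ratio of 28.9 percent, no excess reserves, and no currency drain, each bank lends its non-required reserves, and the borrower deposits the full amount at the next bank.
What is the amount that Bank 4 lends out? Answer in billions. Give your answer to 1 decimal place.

Each bank lends a fraction (1 − rr) = 0.7110 of the deposit it receives, so Bank 4 receives 2924·0.7110^3 and lends 2924·0.7110^4 ≈ 747.2325 billion.

₳747.2 billion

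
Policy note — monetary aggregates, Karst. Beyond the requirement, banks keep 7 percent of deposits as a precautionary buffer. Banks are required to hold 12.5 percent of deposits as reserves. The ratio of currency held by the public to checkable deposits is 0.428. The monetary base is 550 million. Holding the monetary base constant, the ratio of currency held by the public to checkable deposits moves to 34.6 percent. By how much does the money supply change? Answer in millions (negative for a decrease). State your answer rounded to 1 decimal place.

107.7 million

Initially m₁ = (1 + 0.428) / (0.125 + 0.07 + 0.428) ≈ 2.29213, so M₁ = 2.29213 × 550 = 1260.6715 million.
After the change m₂ = (1 + 0.346) / (0.125 + 0.07 + 0.346) ≈ 2.48799, so M₂ = 2.48799 × 550 = 1368.3945 million.
ΔM = M₂ − M₁ = 1368.3945 − 1260.6715 = 107.723 million.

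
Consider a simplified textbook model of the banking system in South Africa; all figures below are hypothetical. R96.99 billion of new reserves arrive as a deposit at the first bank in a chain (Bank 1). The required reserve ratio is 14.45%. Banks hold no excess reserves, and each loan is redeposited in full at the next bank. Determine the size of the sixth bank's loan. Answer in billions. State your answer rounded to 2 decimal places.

Each bank lends a fraction (1 − rr) = 0.8555 of the deposit it receives, so Bank 6 receives 96.99·0.8555^5 and lends 96.99·0.8555^6 ≈ 38.0231 billion.

R38.02 billion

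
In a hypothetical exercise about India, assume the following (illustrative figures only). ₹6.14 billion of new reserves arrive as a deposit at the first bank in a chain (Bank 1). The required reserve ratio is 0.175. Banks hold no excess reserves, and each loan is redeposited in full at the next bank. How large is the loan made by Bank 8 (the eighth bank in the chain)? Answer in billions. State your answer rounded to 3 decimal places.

Each bank lends a fraction (1 − rr) = 0.8250 of the deposit it receives, so Bank 8 receives 6.14·0.8250^7 and lends 6.14·0.8250^8 ≈ 1.3176 billion.

₹1.318 billion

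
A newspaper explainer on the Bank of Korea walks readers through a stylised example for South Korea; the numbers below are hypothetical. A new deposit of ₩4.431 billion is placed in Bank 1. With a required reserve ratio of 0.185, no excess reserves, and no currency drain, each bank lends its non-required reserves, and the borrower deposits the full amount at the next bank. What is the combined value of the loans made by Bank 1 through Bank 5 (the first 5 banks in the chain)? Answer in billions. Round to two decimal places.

Bank i lends (1 − rr)^i of the original deposit: Bank 1 lends 4.431·0.8150 ≈ 3.6113, Bank 2 lends 4.431·0.8150² ≈ 2.9432, and so on.
Summing a geometric series: total = 4.431·[0.8150·(1 − 0.8150^5) / (1 − 0.8150)] ≈ 12.5013 billion.

₩12.50 billion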